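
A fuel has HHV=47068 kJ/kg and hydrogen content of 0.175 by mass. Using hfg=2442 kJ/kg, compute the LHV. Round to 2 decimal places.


LHV = HHV - hfg * 9 * H
Water correction = 2442 * 9 * 0.175 = 3846.150 kJ/kg
LHV = 47068 - 3846.150 = 43221.85 kJ/kg


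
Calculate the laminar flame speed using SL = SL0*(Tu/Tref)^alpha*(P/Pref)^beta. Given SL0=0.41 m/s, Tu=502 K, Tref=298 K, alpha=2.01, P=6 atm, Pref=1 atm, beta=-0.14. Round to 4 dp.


SL = SL0 * (Tu/Tref)^alpha * (P/Pref)^beta
T ratio = 502/298 = 1.68456376
(T ratio)^alpha = 1.68456376^2.01 = 2.852593
(P/Pref)^beta = 6^(-0.14) = 0.778142
SL = 0.41 * 2.852593 * 0.778142 = 0.9101 m/s


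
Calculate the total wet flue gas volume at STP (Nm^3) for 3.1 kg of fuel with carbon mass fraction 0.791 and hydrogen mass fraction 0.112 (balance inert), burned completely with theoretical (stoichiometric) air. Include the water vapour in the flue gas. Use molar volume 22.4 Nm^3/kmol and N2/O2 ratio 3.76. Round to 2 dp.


Per kg fuel: CO2 = (C/12 kmol)*22.4 = (0.791/12)*22.4 = 1.47653 Nm^3
Per kg fuel: H2O = (H/2 kmol)*22.4 = (0.112/2)*22.4 = 1.25440 Nm^3
O2 needed per kg fuel = C/12 + H/4 = 0.791/12 + 0.112/4 = 0.09391667 kmol
Per kg fuel: N2 = O2*3.76*22.4 = 0.09391667*3.76*22.4 = 7.91004 Nm^3
Total per kg = 1.47653 + 1.25440 + 7.91004 = 10.64097 Nm^3
Total = 10.64097 * 3.1 = 32.99 Nm^3


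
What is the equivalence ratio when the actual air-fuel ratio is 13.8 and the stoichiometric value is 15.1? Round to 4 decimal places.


phi = AFR_stoich / AFR_actual
phi = 15.1 / 13.8 = 1.0942


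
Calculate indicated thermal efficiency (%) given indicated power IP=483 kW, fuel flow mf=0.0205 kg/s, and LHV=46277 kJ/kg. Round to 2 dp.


eta_ith = (IP / (mf * LHV)) * 100
Denominator = 0.0205 * 46277 = 948.6785 kW
eta_ith = (483 / 948.6785) * 100 = 50.91%


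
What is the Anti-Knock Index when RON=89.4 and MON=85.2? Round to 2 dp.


AKI = (RON + MON) / 2
AKI = (89.4 + 85.2) / 2
AKI = 174.6 / 2 = 87.30


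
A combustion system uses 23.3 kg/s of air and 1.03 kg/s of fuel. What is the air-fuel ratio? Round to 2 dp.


AFR = m_air / m_fuel
AFR = 23.3 / 1.03 = 22.62


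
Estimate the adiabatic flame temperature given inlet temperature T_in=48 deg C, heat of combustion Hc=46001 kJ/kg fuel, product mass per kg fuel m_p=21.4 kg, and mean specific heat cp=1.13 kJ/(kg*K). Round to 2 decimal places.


T_ad = T_in + Hc / (m_p * cp)
Denominator = 21.4 * 1.13 = 24.1820
Temperature rise = 46001 / 24.1820 = 1902.28 K
T_ad = 48 + 1902.28 = 1950.28 deg C


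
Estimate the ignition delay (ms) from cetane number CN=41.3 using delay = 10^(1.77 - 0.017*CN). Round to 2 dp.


delay = 10^(1.77 - 0.017*CN)
Exponent = 1.77 - 0.017*41.3 = 1.0679
delay = 10^1.0679 = 11.69 ms


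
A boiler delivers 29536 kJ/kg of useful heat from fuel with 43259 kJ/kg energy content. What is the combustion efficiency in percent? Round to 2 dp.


Efficiency = (Q_useful / Q_fuel) * 100
Efficiency = (29536 / 43259) * 100
Efficiency = 0.6828 * 100 = 68.28%


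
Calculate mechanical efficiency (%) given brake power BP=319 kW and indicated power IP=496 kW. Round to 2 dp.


eta_mech = (BP / IP) * 100
Ratio = 319 / 496 = 0.6431
eta_mech = 0.6431 * 100 = 64.31%


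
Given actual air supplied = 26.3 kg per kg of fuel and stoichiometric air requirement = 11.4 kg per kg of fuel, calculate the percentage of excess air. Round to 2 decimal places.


Excess air = actual - stoichiometric = 26.3 - 11.4 = 14.90 kg/kg fuel
Excess air % = (excess / stoich) * 100 = (14.90 / 11.4) * 100 = 130.70%


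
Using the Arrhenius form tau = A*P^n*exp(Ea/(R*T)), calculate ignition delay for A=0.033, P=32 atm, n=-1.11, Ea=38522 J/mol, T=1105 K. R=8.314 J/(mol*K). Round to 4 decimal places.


tau = A * P^n * exp(Ea/(R*T))
P^n = 32^(-1.11) = 0.02134438
Ea/(R*T) = 38522/(8.314*1105) = 4.193113
exp(Ea/(R*T)) = 66.228616
tau = 0.033 * 0.02134438 * 66.228616 = 0.0466 ms


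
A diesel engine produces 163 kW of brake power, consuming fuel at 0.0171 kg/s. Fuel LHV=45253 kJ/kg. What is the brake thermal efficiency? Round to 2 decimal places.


eta_BTE = (BP / (mf * LHV)) * 100
Denominator = 0.0171 * 45253 = 773.8263 kW
eta_BTE = (163 / 773.8263) * 100 = 21.06%


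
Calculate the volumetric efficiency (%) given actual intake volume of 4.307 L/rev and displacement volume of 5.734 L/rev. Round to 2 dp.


eta_v = (V_actual / V_disp) * 100
Ratio = 4.307 / 5.734 = 0.7511
eta_v = 0.7511 * 100 = 75.11%


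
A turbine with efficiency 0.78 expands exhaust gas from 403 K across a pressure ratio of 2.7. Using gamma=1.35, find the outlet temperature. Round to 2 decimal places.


T_out = T_in * (1 - eta * (1 - PR^(-(gamma-1)/gamma)))
Exponent = -(1.35-1)/1.35 = -0.25925926
PR^exp = 2.7^(-0.25925926) = 0.77297411
Factor = 1 - 0.78*(1 - 0.77297411) = 0.82291981
T_out = 403 * 0.82291981 = 331.64 K


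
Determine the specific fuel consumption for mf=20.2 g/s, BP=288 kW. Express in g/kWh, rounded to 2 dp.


SFC = (mf / BP) * 3600
Rate = 20.2 / 288 = 0.070139 g/(s*kW)
SFC = 0.070139 * 3600 = 252.50 g/kWh


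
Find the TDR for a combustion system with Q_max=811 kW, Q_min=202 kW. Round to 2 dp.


TDR = Q_max / Q_min
TDR = 811 / 202 = 4.01


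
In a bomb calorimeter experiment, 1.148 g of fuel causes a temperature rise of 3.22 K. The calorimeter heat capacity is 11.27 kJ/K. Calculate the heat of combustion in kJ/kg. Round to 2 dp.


Hc = C_cal * delta_T / m_fuel
Q_released = 11.27 * 3.22 = 36.2894 kJ
m_fuel = 1.148 g = 1.148/1000 kg = 0.001148 kg
Hc = 36.2894 / 0.001148 = 31610.98 kJ/kg


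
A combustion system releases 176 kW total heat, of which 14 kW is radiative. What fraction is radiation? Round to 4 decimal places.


f_rad = Q_rad / Q_total
f_rad = 14 / 176 = 0.0795


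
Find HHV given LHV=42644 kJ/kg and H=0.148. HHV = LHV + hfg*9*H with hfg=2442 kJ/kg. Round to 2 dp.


HHV = LHV + hfg * 9 * H
Water addition = 2442 * 9 * 0.148 = 3252.744 kJ/kg
HHV = 42644 + 3252.744 = 45896.74 kJ/kg


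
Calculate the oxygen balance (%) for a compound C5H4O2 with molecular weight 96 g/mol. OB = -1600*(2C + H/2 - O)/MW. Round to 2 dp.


OB = -1600 * (2C + H/2 - O) / MW
Inner = 2*5 + 4/2 - 2 = 10.00
OB = -1600 * 10.00 / 96 = -166.67%


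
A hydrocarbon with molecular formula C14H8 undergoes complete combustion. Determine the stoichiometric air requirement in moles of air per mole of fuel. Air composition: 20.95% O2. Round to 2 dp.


Balanced combustion: C14H8 + 16 O2 -> 14 CO2 + 4 H2O
O2 needed = C + H/4 = 14 + 8/4 = 16.00 moles
Air moles = O2 / 0.2095 = 16.00 / 0.2095 = 76.37 moles air


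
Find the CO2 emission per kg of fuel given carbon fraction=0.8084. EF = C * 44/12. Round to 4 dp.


EF = C_frac * (M_CO2 / M_C)
EF = 0.8084 * (44/12)
EF = 0.8084 * 3.666667 = 2.9641 kg_CO2/kg_fuel


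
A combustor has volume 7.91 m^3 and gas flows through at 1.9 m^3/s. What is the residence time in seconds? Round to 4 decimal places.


tau = V / Q_flow
tau = 7.91 / 1.9 = 4.1632 s


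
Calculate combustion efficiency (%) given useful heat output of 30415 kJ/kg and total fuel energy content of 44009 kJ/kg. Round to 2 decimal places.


Efficiency = (Q_useful / Q_fuel) * 100
Efficiency = (30415 / 44009) * 100
Efficiency = 0.6911 * 100 = 69.11%


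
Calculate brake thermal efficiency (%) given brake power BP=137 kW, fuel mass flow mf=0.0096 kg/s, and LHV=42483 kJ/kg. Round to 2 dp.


eta_BTE = (BP / (mf * LHV)) * 100
Denominator = 0.0096 * 42483 = 407.8368 kW
eta_BTE = (137 / 407.8368) * 100 = 33.59%


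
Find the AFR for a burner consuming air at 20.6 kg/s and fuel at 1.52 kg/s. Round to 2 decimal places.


AFR = m_air / m_fuel
AFR = 20.6 / 1.52 = 13.55


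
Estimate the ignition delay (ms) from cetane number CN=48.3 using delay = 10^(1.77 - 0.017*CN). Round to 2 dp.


delay = 10^(1.77 - 0.017*CN)
Exponent = 1.77 - 0.017*48.3 = 0.9489
delay = 10^0.9489 = 8.89 ms


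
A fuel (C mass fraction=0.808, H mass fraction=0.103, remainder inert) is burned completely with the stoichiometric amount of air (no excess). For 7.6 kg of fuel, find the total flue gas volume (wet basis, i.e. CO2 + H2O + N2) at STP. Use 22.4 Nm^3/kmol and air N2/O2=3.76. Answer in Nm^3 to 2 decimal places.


Per kg fuel: CO2 = (C/12 kmol)*22.4 = (0.808/12)*22.4 = 1.50827 Nm^3
Per kg fuel: H2O = (H/2 kmol)*22.4 = (0.103/2)*22.4 = 1.15360 Nm^3
O2 needed per kg fuel = C/12 + H/4 = 0.808/12 + 0.103/4 = 0.09308333 kmol
Per kg fuel: N2 = O2*3.76*22.4 = 0.09308333*3.76*22.4 = 7.83985 Nm^3
Total per kg = 1.50827 + 1.15360 + 7.83985 = 10.50172 Nm^3
Total = 10.50172 * 7.6 = 79.81 Nm^3


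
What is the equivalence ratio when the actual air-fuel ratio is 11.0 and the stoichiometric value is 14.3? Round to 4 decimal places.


phi = AFR_stoich / AFR_actual
phi = 14.3 / 11.0 = 1.3000


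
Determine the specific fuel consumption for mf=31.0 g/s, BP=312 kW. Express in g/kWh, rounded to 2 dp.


SFC = (mf / BP) * 3600
Rate = 31.0 / 312 = 0.099359 g/(s*kW)
SFC = 0.099359 * 3600 = 357.69 g/kWh


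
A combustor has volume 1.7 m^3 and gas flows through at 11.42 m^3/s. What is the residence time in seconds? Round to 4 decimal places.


tau = V / Q_flow
tau = 1.7 / 11.42 = 0.1489 s


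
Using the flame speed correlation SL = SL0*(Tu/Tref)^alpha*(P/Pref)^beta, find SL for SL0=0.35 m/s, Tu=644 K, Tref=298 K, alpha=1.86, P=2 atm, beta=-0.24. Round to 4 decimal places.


SL = SL0 * (Tu/Tref)^alpha * (P/Pref)^beta
T ratio = 644/298 = 2.16107383
(T ratio)^alpha = 2.16107383^1.86 = 4.192620
(P/Pref)^beta = 2^(-0.24) = 0.846745
SL = 0.35 * 4.192620 * 0.846745 = 1.2425 m/s


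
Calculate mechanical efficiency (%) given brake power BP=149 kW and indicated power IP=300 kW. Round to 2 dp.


eta_mech = (BP / IP) * 100
Ratio = 149 / 300 = 0.4967
eta_mech = 0.4967 * 100 = 49.67%


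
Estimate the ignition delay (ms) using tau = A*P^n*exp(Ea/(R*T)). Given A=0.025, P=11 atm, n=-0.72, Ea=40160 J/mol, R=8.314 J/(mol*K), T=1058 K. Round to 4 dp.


tau = A * P^n * exp(Ea/(R*T))
P^n = 11^(-0.72) = 0.17790873
Ea/(R*T) = 40160/(8.314*1058) = 4.565602
exp(Ea/(R*T)) = 96.120407
tau = 0.025 * 0.17790873 * 96.120407 = 0.4275 ms


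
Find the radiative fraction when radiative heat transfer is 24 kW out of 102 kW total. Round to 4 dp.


f_rad = Q_rad / Q_total
f_rad = 24 / 102 = 0.2353


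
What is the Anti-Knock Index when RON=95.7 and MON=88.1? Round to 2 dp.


AKI = (RON + MON) / 2
AKI = (95.7 + 88.1) / 2
AKI = 183.8 / 2 = 91.90


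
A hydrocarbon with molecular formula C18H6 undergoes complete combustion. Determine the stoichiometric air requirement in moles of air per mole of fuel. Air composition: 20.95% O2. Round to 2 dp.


Balanced combustion: C18H6 + 19.5 O2 -> 18 CO2 + 3 H2O
O2 needed = C + H/4 = 18 + 6/4 = 19.50 moles
Air moles = O2 / 0.2095 = 19.50 / 0.2095 = 93.08 moles air


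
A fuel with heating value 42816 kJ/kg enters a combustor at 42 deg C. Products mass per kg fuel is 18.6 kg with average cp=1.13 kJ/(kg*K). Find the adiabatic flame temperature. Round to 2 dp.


T_ad = T_in + Hc / (m_p * cp)
Denominator = 18.6 * 1.13 = 21.0180
Temperature rise = 42816 / 21.0180 = 2037.11 K
T_ad = 42 + 2037.11 = 2079.11 deg C


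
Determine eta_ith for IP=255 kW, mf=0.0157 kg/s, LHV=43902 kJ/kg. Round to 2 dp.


eta_ith = (IP / (mf * LHV)) * 100
Denominator = 0.0157 * 43902 = 689.2614 kW
eta_ith = (255 / 689.2614) * 100 = 37.00%


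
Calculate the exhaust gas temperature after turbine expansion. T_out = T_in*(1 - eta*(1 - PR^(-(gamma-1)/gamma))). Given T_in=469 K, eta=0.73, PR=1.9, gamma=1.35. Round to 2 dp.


T_out = T_in * (1 - eta * (1 - PR^(-(gamma-1)/gamma)))
Exponent = -(1.35-1)/1.35 = -0.25925926
PR^exp = 1.9^(-0.25925926) = 0.84670193
Factor = 1 - 0.73*(1 - 0.84670193) = 0.88809241
T_out = 469 * 0.88809241 = 416.52 K


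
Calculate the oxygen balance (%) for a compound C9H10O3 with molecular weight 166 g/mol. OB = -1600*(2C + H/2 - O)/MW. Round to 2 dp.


OB = -1600 * (2C + H/2 - O) / MW
Inner = 2*9 + 10/2 - 3 = 20.00
OB = -1600 * 20.00 / 166 = -192.77%


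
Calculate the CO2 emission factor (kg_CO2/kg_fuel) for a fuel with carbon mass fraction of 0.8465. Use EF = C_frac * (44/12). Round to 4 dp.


EF = C_frac * (M_CO2 / M_C)
EF = 0.8465 * (44/12)
EF = 0.8465 * 3.666667 = 3.1038 kg_CO2/kg_fuel


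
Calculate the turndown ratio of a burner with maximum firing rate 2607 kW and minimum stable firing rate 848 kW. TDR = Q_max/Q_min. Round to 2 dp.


TDR = Q_max / Q_min
TDR = 2607 / 848 = 3.07


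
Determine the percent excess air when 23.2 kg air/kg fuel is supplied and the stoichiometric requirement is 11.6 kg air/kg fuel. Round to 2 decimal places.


Excess air = actual - stoichiometric = 23.2 - 11.6 = 11.60 kg/kg fuel
Excess air % = (excess / stoich) * 100 = (11.60 / 11.6) * 100 = 100.00%


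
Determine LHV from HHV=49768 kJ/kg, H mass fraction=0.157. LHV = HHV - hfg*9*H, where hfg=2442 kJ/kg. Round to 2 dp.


LHV = HHV - hfg * 9 * H
Water correction = 2442 * 9 * 0.157 = 3450.546 kJ/kg
LHV = 49768 - 3450.546 = 46317.45 kJ/kg


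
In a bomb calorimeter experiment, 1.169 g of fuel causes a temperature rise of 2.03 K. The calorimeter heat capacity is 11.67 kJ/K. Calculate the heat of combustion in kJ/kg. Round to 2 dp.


Hc = C_cal * delta_T / m_fuel
Q_released = 11.67 * 2.03 = 23.6901 kJ
m_fuel = 1.169 g = 1.169/1000 kg = 0.001169 kg
Hc = 23.6901 / 0.001169 = 20265.27 kJ/kg


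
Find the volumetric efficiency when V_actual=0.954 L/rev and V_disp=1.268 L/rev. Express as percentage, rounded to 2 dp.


eta_v = (V_actual / V_disp) * 100
Ratio = 0.954 / 1.268 = 0.7524
eta_v = 0.7524 * 100 = 75.24%


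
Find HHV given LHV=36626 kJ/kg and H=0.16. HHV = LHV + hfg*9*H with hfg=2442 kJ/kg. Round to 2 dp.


HHV = LHV + hfg * 9 * H
Water addition = 2442 * 9 * 0.16 = 3516.480 kJ/kg
HHV = 36626 + 3516.480 = 40142.48 kJ/kg


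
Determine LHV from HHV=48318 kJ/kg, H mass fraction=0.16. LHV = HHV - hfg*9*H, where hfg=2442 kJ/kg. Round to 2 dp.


LHV = HHV - hfg * 9 * H
Water correction = 2442 * 9 * 0.16 = 3516.480 kJ/kg
LHV = 48318 - 3516.480 = 44801.52 kJ/kg


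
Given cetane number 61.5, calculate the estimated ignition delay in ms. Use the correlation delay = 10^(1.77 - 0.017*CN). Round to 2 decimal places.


delay = 10^(1.77 - 0.017*CN)
Exponent = 1.77 - 0.017*61.5 = 0.7245
delay = 10^0.7245 = 5.30 ms


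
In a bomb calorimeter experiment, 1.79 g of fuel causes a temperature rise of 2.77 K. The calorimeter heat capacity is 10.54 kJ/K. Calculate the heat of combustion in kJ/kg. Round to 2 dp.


Hc = C_cal * delta_T / m_fuel
Q_released = 10.54 * 2.77 = 29.1958 kJ
m_fuel = 1.79 g = 1.79/1000 kg = 0.001790 kg
Hc = 29.1958 / 0.001790 = 16310.50 kJ/kg


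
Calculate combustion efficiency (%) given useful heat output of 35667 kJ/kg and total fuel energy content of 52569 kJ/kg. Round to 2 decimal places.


Efficiency = (Q_useful / Q_fuel) * 100
Efficiency = (35667 / 52569) * 100
Efficiency = 0.6785 * 100 = 67.85%


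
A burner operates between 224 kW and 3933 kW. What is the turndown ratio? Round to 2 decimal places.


TDR = Q_max / Q_min
TDR = 3933 / 224 = 17.56


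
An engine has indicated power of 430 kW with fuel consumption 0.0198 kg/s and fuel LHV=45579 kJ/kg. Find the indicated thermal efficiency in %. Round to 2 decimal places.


eta_ith = (IP / (mf * LHV)) * 100
Denominator = 0.0198 * 45579 = 902.4642 kW
eta_ith = (430 / 902.4642) * 100 = 47.65%


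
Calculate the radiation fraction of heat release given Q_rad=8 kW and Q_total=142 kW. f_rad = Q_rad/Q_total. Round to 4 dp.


f_rad = Q_rad / Q_total
f_rad = 8 / 142 = 0.0563


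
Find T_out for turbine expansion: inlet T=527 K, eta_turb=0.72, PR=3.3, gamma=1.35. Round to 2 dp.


T_out = T_in * (1 - eta * (1 - PR^(-(gamma-1)/gamma)))
Exponent = -(1.35-1)/1.35 = -0.25925926
PR^exp = 3.3^(-0.25925926) = 0.73378775
Factor = 1 - 0.72*(1 - 0.73378775) = 0.80832718
T_out = 527 * 0.80832718 = 425.99 K


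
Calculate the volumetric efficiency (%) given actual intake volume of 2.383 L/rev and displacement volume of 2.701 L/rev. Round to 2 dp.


eta_v = (V_actual / V_disp) * 100
Ratio = 2.383 / 2.701 = 0.8823
eta_v = 0.8823 * 100 = 88.23%


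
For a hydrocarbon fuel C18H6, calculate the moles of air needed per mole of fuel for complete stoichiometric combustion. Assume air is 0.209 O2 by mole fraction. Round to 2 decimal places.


Balanced combustion: C18H6 + 19.5 O2 -> 18 CO2 + 3 H2O
O2 needed = C + H/4 = 18 + 6/4 = 19.50 moles
Air moles = O2 / 0.209 = 19.50 / 0.209 = 93.30 moles air


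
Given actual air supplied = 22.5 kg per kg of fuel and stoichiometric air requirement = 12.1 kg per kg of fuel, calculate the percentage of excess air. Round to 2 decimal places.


Excess air = actual - stoichiometric = 22.5 - 12.1 = 10.40 kg/kg fuel
Excess air % = (excess / stoich) * 100 = (10.40 / 12.1) * 100 = 85.95%


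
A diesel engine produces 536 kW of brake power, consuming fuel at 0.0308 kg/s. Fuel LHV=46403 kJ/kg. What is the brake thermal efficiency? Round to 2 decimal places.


eta_BTE = (BP / (mf * LHV)) * 100
Denominator = 0.0308 * 46403 = 1429.2124 kW
eta_BTE = (536 / 1429.2124) * 100 = 37.50%


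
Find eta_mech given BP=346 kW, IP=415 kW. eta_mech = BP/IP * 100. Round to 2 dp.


eta_mech = (BP / IP) * 100
Ratio = 346 / 415 = 0.8337
eta_mech = 0.8337 * 100 = 83.37%


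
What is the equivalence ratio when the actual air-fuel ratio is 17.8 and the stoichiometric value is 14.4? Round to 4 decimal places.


phi = AFR_stoich / AFR_actual
phi = 14.4 / 17.8 = 0.8090


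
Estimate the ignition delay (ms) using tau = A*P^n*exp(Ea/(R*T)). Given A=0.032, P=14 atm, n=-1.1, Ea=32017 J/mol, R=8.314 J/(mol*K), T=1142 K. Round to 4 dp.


tau = A * P^n * exp(Ea/(R*T))
P^n = 14^(-1.1) = 0.05486042
Ea/(R*T) = 32017/(8.314*1142) = 3.372132
exp(Ea/(R*T)) = 29.140576
tau = 0.032 * 0.05486042 * 29.140576 = 0.0512 ms


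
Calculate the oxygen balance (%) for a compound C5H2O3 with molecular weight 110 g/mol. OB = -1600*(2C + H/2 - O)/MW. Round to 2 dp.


OB = -1600 * (2C + H/2 - O) / MW
Inner = 2*5 + 2/2 - 3 = 8.00
OB = -1600 * 8.00 / 110 = -116.36%


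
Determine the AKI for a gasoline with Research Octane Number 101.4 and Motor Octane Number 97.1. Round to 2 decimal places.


AKI = (RON + MON) / 2
AKI = (101.4 + 97.1) / 2
AKI = 198.5 / 2 = 99.25


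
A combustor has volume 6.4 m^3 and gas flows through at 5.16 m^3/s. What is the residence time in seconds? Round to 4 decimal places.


tau = V / Q_flow
tau = 6.4 / 5.16 = 1.2403 s


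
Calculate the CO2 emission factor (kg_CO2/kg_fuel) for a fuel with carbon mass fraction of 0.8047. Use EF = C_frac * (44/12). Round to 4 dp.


EF = C_frac * (M_CO2 / M_C)
EF = 0.8047 * (44/12)
EF = 0.8047 * 3.666667 = 2.9506 kg_CO2/kg_fuel


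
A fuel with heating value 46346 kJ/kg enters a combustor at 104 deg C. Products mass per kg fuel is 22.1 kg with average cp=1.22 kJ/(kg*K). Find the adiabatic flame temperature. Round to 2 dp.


T_ad = T_in + Hc / (m_p * cp)
Denominator = 22.1 * 1.22 = 26.9620
Temperature rise = 46346 / 26.9620 = 1718.94 K
T_ad = 104 + 1718.94 = 1822.94 deg C


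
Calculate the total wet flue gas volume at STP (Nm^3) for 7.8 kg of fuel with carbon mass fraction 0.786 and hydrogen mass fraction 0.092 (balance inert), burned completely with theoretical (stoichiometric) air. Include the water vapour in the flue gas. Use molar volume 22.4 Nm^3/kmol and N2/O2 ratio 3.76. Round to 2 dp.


Per kg fuel: CO2 = (C/12 kmol)*22.4 = (0.786/12)*22.4 = 1.46720 Nm^3
Per kg fuel: H2O = (H/2 kmol)*22.4 = (0.092/2)*22.4 = 1.03040 Nm^3
O2 needed per kg fuel = C/12 + H/4 = 0.786/12 + 0.092/4 = 0.08850000 kmol
Per kg fuel: N2 = O2*3.76*22.4 = 0.08850000*3.76*22.4 = 7.45382 Nm^3
Total per kg = 1.46720 + 1.03040 + 7.45382 = 9.95142 Nm^3
Total = 9.95142 * 7.8 = 77.62 Nm^3


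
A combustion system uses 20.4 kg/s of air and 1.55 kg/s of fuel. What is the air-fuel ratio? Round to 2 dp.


AFR = m_air / m_fuel
AFR = 20.4 / 1.55 = 13.16


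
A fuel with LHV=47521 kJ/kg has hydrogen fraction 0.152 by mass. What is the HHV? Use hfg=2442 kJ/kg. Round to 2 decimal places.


HHV = LHV + hfg * 9 * H
Water addition = 2442 * 9 * 0.152 = 3340.656 kJ/kg
HHV = 47521 + 3340.656 = 50861.66 kJ/kg


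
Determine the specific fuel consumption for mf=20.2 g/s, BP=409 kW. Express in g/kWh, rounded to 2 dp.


SFC = (mf / BP) * 3600
Rate = 20.2 / 409 = 0.049389 g/(s*kW)
SFC = 0.049389 * 3600 = 177.80 g/kWh


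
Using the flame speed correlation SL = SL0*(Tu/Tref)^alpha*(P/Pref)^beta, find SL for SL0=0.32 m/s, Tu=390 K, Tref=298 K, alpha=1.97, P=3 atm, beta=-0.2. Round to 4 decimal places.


SL = SL0 * (Tu/Tref)^alpha * (P/Pref)^beta
T ratio = 390/298 = 1.30872483
(T ratio)^alpha = 1.30872483^1.97 = 1.698992
(P/Pref)^beta = 3^(-0.2) = 0.802742
SL = 0.32 * 1.698992 * 0.802742 = 0.4364 m/s


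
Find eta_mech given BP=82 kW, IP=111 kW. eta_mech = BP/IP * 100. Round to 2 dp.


eta_mech = (BP / IP) * 100
Ratio = 82 / 111 = 0.7387
eta_mech = 0.7387 * 100 = 73.87%


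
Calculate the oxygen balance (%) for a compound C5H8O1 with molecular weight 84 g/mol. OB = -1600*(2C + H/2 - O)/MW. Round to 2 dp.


OB = -1600 * (2C + H/2 - O) / MW
Inner = 2*5 + 8/2 - 1 = 13.00
OB = -1600 * 13.00 / 84 = -247.62%


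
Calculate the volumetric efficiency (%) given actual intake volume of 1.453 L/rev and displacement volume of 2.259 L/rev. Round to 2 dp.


eta_v = (V_actual / V_disp) * 100
Ratio = 1.453 / 2.259 = 0.6432
eta_v = 0.6432 * 100 = 64.32%


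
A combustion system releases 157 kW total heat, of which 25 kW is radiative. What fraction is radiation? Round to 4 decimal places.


f_rad = Q_rad / Q_total
f_rad = 25 / 157 = 0.1592


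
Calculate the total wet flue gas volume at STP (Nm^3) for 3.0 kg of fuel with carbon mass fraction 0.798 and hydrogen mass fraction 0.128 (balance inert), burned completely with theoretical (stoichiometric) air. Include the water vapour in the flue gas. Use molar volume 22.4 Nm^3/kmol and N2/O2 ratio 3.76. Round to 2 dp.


Per kg fuel: CO2 = (C/12 kmol)*22.4 = (0.798/12)*22.4 = 1.48960 Nm^3
Per kg fuel: H2O = (H/2 kmol)*22.4 = (0.128/2)*22.4 = 1.43360 Nm^3
O2 needed per kg fuel = C/12 + H/4 = 0.798/12 + 0.128/4 = 0.09850000 kmol
Per kg fuel: N2 = O2*3.76*22.4 = 0.09850000*3.76*22.4 = 8.29606 Nm^3
Total per kg = 1.48960 + 1.43360 + 8.29606 = 11.21926 Nm^3
Total = 11.21926 * 3.0 = 33.66 Nm^3


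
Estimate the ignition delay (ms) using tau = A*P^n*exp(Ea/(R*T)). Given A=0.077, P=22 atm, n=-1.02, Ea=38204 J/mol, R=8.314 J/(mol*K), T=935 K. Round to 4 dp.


tau = A * P^n * exp(Ea/(R*T))
P^n = 22^(-1.02) = 0.04272960
Ea/(R*T) = 38204/(8.314*935) = 4.914589
exp(Ea/(R*T)) = 136.263296
tau = 0.077 * 0.04272960 * 136.263296 = 0.4483 ms


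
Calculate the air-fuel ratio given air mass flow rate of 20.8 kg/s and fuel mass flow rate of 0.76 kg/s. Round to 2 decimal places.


AFR = m_air / m_fuel
AFR = 20.8 / 0.76 = 27.37


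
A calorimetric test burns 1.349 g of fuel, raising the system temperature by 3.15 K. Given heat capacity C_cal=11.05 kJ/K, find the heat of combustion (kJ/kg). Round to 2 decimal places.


Hc = C_cal * delta_T / m_fuel
Q_released = 11.05 * 3.15 = 34.8075 kJ
m_fuel = 1.349 g = 1.349/1000 kg = 0.001349 kg
Hc = 34.8075 / 0.001349 = 25802.45 kJ/kg


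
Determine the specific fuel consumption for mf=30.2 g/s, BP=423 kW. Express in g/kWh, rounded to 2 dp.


SFC = (mf / BP) * 3600
Rate = 30.2 / 423 = 0.071395 g/(s*kW)
SFC = 0.071395 * 3600 = 257.02 g/kWh


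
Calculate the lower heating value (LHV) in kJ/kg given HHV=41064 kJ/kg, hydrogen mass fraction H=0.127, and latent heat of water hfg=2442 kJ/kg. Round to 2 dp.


LHV = HHV - hfg * 9 * H
Water correction = 2442 * 9 * 0.127 = 2791.206 kJ/kg
LHV = 41064 - 2791.206 = 38272.79 kJ/kg


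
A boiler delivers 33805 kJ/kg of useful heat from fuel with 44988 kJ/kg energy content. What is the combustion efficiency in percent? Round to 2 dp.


Efficiency = (Q_useful / Q_fuel) * 100
Efficiency = (33805 / 44988) * 100
Efficiency = 0.7514 * 100 = 75.14%


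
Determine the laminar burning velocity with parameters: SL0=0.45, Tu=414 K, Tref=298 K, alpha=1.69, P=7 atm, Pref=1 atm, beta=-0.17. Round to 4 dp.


SL = SL0 * (Tu/Tref)^alpha * (P/Pref)^beta
T ratio = 414/298 = 1.38926174
(T ratio)^alpha = 1.38926174^1.69 = 1.743031
(P/Pref)^beta = 7^(-0.17) = 0.718345
SL = 0.45 * 1.743031 * 0.718345 = 0.5634 m/s


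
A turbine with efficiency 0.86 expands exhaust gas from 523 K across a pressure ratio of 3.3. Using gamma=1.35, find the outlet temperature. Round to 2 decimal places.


T_out = T_in * (1 - eta * (1 - PR^(-(gamma-1)/gamma)))
Exponent = -(1.35-1)/1.35 = -0.25925926
PR^exp = 3.3^(-0.25925926) = 0.73378775
Factor = 1 - 0.86*(1 - 0.73378775) = 0.77105747
T_out = 523 * 0.77105747 = 403.26 K


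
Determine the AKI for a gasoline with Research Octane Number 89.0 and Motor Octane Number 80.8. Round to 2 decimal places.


AKI = (RON + MON) / 2
AKI = (89.0 + 80.8) / 2
AKI = 169.8 / 2 = 84.90


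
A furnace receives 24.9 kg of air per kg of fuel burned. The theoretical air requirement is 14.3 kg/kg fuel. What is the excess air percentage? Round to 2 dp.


Excess air = actual - stoichiometric = 24.9 - 14.3 = 10.60 kg/kg fuel
Excess air % = (excess / stoich) * 100 = (10.60 / 14.3) * 100 = 74.13%


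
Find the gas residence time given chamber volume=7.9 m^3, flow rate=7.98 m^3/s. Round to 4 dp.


tau = V / Q_flow
tau = 7.9 / 7.98 = 0.9900 s


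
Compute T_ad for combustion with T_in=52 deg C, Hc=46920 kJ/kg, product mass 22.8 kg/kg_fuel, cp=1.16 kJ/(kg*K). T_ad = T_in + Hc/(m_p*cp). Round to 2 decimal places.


T_ad = T_in + Hc / (m_p * cp)
Denominator = 22.8 * 1.16 = 26.4480
Temperature rise = 46920 / 26.4480 = 1774.05 K
T_ad = 52 + 1774.05 = 1826.05 deg C


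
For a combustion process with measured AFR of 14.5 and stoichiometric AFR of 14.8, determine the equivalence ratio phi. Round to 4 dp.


phi = AFR_stoich / AFR_actual
phi = 14.8 / 14.5 = 1.0207


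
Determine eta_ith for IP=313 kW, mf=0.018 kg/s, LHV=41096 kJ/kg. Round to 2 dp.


eta_ith = (IP / (mf * LHV)) * 100
Denominator = 0.018 * 41096 = 739.7280 kW
eta_ith = (313 / 739.7280) * 100 = 42.31%


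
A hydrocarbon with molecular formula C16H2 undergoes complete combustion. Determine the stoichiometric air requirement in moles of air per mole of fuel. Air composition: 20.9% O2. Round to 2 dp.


Balanced combustion: C16H2 + 16.5 O2 -> 16 CO2 + 1 H2O
O2 needed = C + H/4 = 16 + 2/4 = 16.50 moles
Air moles = O2 / 0.209 = 16.50 / 0.209 = 78.95 moles air


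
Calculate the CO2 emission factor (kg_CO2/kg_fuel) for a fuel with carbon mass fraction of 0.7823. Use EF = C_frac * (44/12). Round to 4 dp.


EF = C_frac * (M_CO2 / M_C)
EF = 0.7823 * (44/12)
EF = 0.7823 * 3.666667 = 2.8684 kg_CO2/kg_fuel


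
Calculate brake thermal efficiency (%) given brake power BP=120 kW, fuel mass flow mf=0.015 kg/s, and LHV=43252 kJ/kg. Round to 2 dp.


eta_BTE = (BP / (mf * LHV)) * 100
Denominator = 0.015 * 43252 = 648.7800 kW
eta_BTE = (120 / 648.7800) * 100 = 18.50%


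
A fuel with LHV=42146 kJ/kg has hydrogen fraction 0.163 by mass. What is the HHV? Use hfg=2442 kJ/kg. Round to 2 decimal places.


HHV = LHV + hfg * 9 * H
Water addition = 2442 * 9 * 0.163 = 3582.414 kJ/kg
HHV = 42146 + 3582.414 = 45728.41 kJ/kg


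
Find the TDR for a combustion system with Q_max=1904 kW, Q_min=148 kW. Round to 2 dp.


TDR = Q_max / Q_min
TDR = 1904 / 148 = 12.86


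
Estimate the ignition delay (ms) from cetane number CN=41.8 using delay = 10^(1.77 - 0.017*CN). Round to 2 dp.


delay = 10^(1.77 - 0.017*CN)
Exponent = 1.77 - 0.017*41.8 = 1.0594
delay = 10^1.0594 = 11.47 ms


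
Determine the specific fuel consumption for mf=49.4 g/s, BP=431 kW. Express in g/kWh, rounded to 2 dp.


SFC = (mf / BP) * 3600
Rate = 49.4 / 431 = 0.114617 g/(s*kW)
SFC = 0.114617 * 3600 = 412.62 g/kWh


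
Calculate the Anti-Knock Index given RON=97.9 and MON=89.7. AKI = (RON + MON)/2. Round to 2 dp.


AKI = (RON + MON) / 2
AKI = (97.9 + 89.7) / 2
AKI = 187.6 / 2 = 93.80


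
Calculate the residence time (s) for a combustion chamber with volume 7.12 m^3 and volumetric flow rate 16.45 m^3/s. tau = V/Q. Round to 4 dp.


tau = V / Q_flow
tau = 7.12 / 16.45 = 0.4328 s


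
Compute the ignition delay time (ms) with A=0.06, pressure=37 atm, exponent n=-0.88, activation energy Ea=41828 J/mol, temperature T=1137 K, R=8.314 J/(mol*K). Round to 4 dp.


tau = A * P^n * exp(Ea/(R*T))
P^n = 37^(-0.88) = 0.04168526
Ea/(R*T) = 41828/(8.314*1137) = 4.424830
exp(Ea/(R*T)) = 83.498632
tau = 0.06 * 0.04168526 * 83.498632 = 0.2088 ms


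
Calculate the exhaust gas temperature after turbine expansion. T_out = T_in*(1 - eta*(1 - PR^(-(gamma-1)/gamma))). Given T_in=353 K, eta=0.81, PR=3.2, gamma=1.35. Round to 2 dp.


T_out = T_in * (1 - eta * (1 - PR^(-(gamma-1)/gamma)))
Exponent = -(1.35-1)/1.35 = -0.25925926
PR^exp = 3.2^(-0.25925926) = 0.73966521
Factor = 1 - 0.81*(1 - 0.73966521) = 0.78912882
T_out = 353 * 0.78912882 = 278.56 K


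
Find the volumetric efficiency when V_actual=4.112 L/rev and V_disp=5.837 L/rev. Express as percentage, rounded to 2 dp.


eta_v = (V_actual / V_disp) * 100
Ratio = 4.112 / 5.837 = 0.7045
eta_v = 0.7045 * 100 = 70.45%


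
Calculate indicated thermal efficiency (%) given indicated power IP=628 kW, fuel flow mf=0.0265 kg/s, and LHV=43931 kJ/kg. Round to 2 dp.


eta_ith = (IP / (mf * LHV)) * 100
Denominator = 0.0265 * 43931 = 1164.1715 kW
eta_ith = (628 / 1164.1715) * 100 = 53.94%


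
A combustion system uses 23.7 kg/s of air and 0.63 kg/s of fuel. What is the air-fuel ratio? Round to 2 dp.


AFR = m_air / m_fuel
AFR = 23.7 / 0.63 = 37.62


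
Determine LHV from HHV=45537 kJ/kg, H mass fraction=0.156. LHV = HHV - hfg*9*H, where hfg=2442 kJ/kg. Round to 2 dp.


LHV = HHV - hfg * 9 * H
Water correction = 2442 * 9 * 0.156 = 3428.568 kJ/kg
LHV = 45537 - 3428.568 = 42108.43 kJ/kg


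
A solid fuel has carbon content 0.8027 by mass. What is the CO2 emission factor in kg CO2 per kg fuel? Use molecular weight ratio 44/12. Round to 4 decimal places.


EF = C_frac * (M_CO2 / M_C)
EF = 0.8027 * (44/12)
EF = 0.8027 * 3.666667 = 2.9432 kg_CO2/kg_fuel


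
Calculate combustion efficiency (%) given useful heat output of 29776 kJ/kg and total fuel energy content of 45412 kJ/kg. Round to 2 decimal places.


Efficiency = (Q_useful / Q_fuel) * 100
Efficiency = (29776 / 45412) * 100
Efficiency = 0.6557 * 100 = 65.57%


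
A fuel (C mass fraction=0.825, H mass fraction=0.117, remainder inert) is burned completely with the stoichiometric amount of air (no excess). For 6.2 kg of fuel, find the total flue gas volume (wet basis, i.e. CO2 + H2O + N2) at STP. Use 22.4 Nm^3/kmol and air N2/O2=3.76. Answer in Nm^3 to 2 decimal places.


Per kg fuel: CO2 = (C/12 kmol)*22.4 = (0.825/12)*22.4 = 1.54000 Nm^3
Per kg fuel: H2O = (H/2 kmol)*22.4 = (0.117/2)*22.4 = 1.31040 Nm^3
O2 needed per kg fuel = C/12 + H/4 = 0.825/12 + 0.117/4 = 0.09800000 kmol
Per kg fuel: N2 = O2*3.76*22.4 = 0.09800000*3.76*22.4 = 8.25395 Nm^3
Total per kg = 1.54000 + 1.31040 + 8.25395 = 11.10435 Nm^3
Total = 11.10435 * 6.2 = 68.85 Nm^3


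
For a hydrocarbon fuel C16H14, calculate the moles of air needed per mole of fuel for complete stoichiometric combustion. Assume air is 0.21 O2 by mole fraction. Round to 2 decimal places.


Balanced combustion: C16H14 + 19.5 O2 -> 16 CO2 + 7 H2O
O2 needed = C + H/4 = 16 + 14/4 = 19.50 moles
Air moles = O2 / 0.21 = 19.50 / 0.21 = 92.86 moles air


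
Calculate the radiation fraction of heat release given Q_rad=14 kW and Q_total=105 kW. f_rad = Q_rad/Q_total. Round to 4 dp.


f_rad = Q_rad / Q_total
f_rad = 14 / 105 = 0.1333


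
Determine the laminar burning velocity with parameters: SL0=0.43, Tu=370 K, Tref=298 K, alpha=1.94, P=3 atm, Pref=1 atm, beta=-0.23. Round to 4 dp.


SL = SL0 * (Tu/Tref)^alpha * (P/Pref)^beta
T ratio = 370/298 = 1.24161074
(T ratio)^alpha = 1.24161074^1.94 = 1.521710
(P/Pref)^beta = 3^(-0.23) = 0.776716
SL = 0.43 * 1.521710 * 0.776716 = 0.5082 m/s


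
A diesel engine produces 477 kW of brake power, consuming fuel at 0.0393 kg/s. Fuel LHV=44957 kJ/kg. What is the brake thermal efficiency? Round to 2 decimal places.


eta_BTE = (BP / (mf * LHV)) * 100
Denominator = 0.0393 * 44957 = 1766.8101 kW
eta_BTE = (477 / 1766.8101) * 100 = 27.00%


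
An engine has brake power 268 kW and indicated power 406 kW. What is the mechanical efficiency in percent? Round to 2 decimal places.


eta_mech = (BP / IP) * 100
Ratio = 268 / 406 = 0.6601
eta_mech = 0.6601 * 100 = 66.01%


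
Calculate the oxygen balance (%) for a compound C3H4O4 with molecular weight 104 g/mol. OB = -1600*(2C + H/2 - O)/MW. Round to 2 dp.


OB = -1600 * (2C + H/2 - O) / MW
Inner = 2*3 + 4/2 - 4 = 4.00
OB = -1600 * 4.00 / 104 = -61.54%


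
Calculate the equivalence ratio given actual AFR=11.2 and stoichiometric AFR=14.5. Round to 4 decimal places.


phi = AFR_stoich / AFR_actual
phi = 14.5 / 11.2 = 1.2946


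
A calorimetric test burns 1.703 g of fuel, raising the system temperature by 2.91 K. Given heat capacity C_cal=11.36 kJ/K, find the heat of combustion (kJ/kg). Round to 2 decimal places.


Hc = C_cal * delta_T / m_fuel
Q_released = 11.36 * 2.91 = 33.0576 kJ
m_fuel = 1.703 g = 1.703/1000 kg = 0.001703 kg
Hc = 33.0576 / 0.001703 = 19411.39 kJ/kg


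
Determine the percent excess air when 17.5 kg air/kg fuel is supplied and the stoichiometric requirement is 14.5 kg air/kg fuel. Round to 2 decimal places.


Excess air = actual - stoichiometric = 17.5 - 14.5 = 3.00 kg/kg fuel
Excess air % = (excess / stoich) * 100 = (3.00 / 14.5) * 100 = 20.69%


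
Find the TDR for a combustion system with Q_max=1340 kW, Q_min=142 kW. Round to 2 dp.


TDR = Q_max / Q_min
TDR = 1340 / 142 = 9.44


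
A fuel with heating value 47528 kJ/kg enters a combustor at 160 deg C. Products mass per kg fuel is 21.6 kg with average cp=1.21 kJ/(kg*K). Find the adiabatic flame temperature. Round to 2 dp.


T_ad = T_in + Hc / (m_p * cp)
Denominator = 21.6 * 1.21 = 26.1360
Temperature rise = 47528 / 26.1360 = 1818.49 K
T_ad = 160 + 1818.49 = 1978.49 deg C


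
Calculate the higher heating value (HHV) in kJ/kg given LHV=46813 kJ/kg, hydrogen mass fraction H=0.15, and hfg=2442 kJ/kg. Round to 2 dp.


HHV = LHV + hfg * 9 * H
Water addition = 2442 * 9 * 0.15 = 3296.700 kJ/kg
HHV = 46813 + 3296.700 = 50109.70 kJ/kg


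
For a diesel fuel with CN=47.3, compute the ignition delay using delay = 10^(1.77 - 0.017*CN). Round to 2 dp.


delay = 10^(1.77 - 0.017*CN)
Exponent = 1.77 - 0.017*47.3 = 0.9659
delay = 10^0.9659 = 9.24 ms


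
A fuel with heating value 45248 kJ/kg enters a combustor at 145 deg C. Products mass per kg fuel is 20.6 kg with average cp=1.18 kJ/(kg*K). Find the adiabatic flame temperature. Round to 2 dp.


T_ad = T_in + Hc / (m_p * cp)
Denominator = 20.6 * 1.18 = 24.3080
Temperature rise = 45248 / 24.3080 = 1861.44 K
T_ad = 145 + 1861.44 = 2006.44 deg C


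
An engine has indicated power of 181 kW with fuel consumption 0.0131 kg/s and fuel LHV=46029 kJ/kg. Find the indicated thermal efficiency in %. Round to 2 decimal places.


eta_ith = (IP / (mf * LHV)) * 100
Denominator = 0.0131 * 46029 = 602.9799 kW
eta_ith = (181 / 602.9799) * 100 = 30.02%


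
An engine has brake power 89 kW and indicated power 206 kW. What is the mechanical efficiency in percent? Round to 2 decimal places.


eta_mech = (BP / IP) * 100
Ratio = 89 / 206 = 0.4320
eta_mech = 0.4320 * 100 = 43.20%


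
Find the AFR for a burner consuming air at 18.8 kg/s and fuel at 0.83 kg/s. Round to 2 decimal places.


AFR = m_air / m_fuel
AFR = 18.8 / 0.83 = 22.65


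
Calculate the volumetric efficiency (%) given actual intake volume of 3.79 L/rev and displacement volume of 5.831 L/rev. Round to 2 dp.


eta_v = (V_actual / V_disp) * 100
Ratio = 3.79 / 5.831 = 0.6500
eta_v = 0.6500 * 100 = 65.00%


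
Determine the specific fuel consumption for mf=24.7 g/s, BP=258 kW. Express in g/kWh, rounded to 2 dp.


SFC = (mf / BP) * 3600
Rate = 24.7 / 258 = 0.095736 g/(s*kW)
SFC = 0.095736 * 3600 = 344.65 g/kWh


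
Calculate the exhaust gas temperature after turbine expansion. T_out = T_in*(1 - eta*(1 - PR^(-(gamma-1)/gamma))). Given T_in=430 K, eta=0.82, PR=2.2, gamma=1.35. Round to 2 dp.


T_out = T_in * (1 - eta * (1 - PR^(-(gamma-1)/gamma)))
Exponent = -(1.35-1)/1.35 = -0.25925926
PR^exp = 2.2^(-0.25925926) = 0.81512413
Factor = 1 - 0.82*(1 - 0.81512413) = 0.84840179
T_out = 430 * 0.84840179 = 364.81 K


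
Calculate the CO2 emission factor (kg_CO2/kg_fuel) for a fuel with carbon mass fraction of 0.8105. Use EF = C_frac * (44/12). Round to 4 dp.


EF = C_frac * (M_CO2 / M_C)
EF = 0.8105 * (44/12)
EF = 0.8105 * 3.666667 = 2.9718 kg_CO2/kg_fuel


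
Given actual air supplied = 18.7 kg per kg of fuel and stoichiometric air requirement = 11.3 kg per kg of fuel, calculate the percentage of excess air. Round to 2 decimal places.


Excess air = actual - stoichiometric = 18.7 - 11.3 = 7.40 kg/kg fuel
Excess air % = (excess / stoich) * 100 = (7.40 / 11.3) * 100 = 65.49%


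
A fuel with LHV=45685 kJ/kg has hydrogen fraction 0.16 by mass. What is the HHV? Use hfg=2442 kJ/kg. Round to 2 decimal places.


HHV = LHV + hfg * 9 * H
Water addition = 2442 * 9 * 0.16 = 3516.480 kJ/kg
HHV = 45685 + 3516.480 = 49201.48 kJ/kg


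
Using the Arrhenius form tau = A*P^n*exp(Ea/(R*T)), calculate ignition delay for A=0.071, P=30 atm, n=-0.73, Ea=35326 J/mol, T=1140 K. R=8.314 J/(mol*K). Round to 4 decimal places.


tau = A * P^n * exp(Ea/(R*T))
P^n = 30^(-0.73) = 0.08350289
Ea/(R*T) = 35326/(8.314*1140) = 3.727173
exp(Ea/(R*T)) = 41.561463
tau = 0.071 * 0.08350289 * 41.561463 = 0.2464 ms


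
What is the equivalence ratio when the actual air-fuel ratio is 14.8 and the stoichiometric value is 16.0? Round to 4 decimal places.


phi = AFR_stoich / AFR_actual
phi = 16.0 / 14.8 = 1.0811


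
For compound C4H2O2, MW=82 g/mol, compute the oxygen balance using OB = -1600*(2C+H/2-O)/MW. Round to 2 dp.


OB = -1600 * (2C + H/2 - O) / MW
Inner = 2*4 + 2/2 - 2 = 7.00
OB = -1600 * 7.00 / 82 = -136.59%


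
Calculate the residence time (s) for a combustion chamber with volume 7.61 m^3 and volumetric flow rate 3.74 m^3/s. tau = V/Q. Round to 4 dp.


tau = V / Q_flow
tau = 7.61 / 3.74 = 2.0348 s


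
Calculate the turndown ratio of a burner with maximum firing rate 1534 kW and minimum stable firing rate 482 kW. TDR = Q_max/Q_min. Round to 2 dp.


TDR = Q_max / Q_min
TDR = 1534 / 482 = 3.18


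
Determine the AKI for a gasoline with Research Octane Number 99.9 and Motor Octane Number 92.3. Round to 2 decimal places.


AKI = (RON + MON) / 2
AKI = (99.9 + 92.3) / 2
AKI = 192.2 / 2 = 96.10


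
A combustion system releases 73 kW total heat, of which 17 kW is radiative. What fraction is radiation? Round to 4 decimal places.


f_rad = Q_rad / Q_total
f_rad = 17 / 73 = 0.2329


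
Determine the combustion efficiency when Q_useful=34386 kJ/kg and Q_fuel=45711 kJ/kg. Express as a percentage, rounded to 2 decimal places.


Efficiency = (Q_useful / Q_fuel) * 100
Efficiency = (34386 / 45711) * 100
Efficiency = 0.7522 * 100 = 75.22%


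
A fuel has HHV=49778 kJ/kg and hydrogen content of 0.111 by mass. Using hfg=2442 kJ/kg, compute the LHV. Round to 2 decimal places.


LHV = HHV - hfg * 9 * H
Water correction = 2442 * 9 * 0.111 = 2439.558 kJ/kg
LHV = 49778 - 2439.558 = 47338.44 kJ/kg


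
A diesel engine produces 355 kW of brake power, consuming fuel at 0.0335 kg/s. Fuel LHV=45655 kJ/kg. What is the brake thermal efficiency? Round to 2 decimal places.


eta_BTE = (BP / (mf * LHV)) * 100
Denominator = 0.0335 * 45655 = 1529.4425 kW
eta_BTE = (355 / 1529.4425) * 100 = 23.21%
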